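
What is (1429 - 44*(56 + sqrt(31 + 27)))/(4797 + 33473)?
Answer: -207/7654 - 22*sqrt(58)/19135 ≈ -0.035801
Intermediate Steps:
(1429 - 44*(56 + sqrt(31 + 27)))/(4797 + 33473) = (1429 - 44*(56 + sqrt(58)))/38270 = (1429 + (-2464 - 44*sqrt(58)))*(1/38270) = (-1035 - 44*sqrt(58))*(1/38270) = -207/7654 - 22*sqrt(58)/19135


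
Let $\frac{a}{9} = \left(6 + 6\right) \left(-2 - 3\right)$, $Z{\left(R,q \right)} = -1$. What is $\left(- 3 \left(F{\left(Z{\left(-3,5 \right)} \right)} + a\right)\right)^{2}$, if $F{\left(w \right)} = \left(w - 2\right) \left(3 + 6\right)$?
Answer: $2893401$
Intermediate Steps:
$a = -540$ ($a = 9 \left(6 + 6\right) \left(-2 - 3\right) = 9 \cdot 12 \left(-5\right) = 9 \left(-60\right) = -540$)
$F{\left(w \right)} = -18 + 9 w$ ($F{\left(w \right)} = \left(-2 + w\right) 9 = -18 + 9 w$)
$\left(- 3 \left(F{\left(Z{\left(-3,5 \right)} \right)} + a\right)\right)^{2} = \left(- 3 \left(\left(-18 + 9 \left(-1\right)\right) - 540\right)\right)^{2} = \left(- 3 \left(\left(-18 - 9\right) - 540\right)\right)^{2} = \left(- 3 \left(-27 - 540\right)\right)^{2} = \left(\left(-3\right) \left(-567\right)\right)^{2} = 1701^{2} = 2893401$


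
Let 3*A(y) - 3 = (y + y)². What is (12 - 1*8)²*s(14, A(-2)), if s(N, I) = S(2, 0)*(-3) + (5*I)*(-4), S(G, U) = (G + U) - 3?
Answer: -5936/3 ≈ -1978.7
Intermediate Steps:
S(G, U) = -3 + G + U
A(y) = 1 + 4*y²/3 (A(y) = 1 + (y + y)²/3 = 1 + (2*y)²/3 = 1 + (4*y²)/3 = 1 + 4*y²/3)
s(N, I) = 3 - 20*I (s(N, I) = (-3 + 2 + 0)*(-3) + (5*I)*(-4) = -1*(-3) - 20*I = 3 - 20*I)
(12 - 1*8)²*s(14, A(-2)) = (12 - 1*8)²*(3 - 20*(1 + (4/3)*(-2)²)) = (12 - 8)²*(3 - 20*(1 + (4/3)*4)) = 4²*(3 - 20*(1 + 16/3)) = 16*(3 - 20*19/3) = 16*(3 - 380/3) = 16*(-371/3) = -5936/3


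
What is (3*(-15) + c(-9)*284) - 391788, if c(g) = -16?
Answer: -396377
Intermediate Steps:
(3*(-15) + c(-9)*284) - 391788 = (3*(-15) - 16*284) - 391788 = (-45 - 4544) - 391788 = -4589 - 391788 = -396377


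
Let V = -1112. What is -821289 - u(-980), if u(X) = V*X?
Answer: -1911049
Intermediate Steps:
u(X) = -1112*X
-821289 - u(-980) = -821289 - (-1112)*(-980) = -821289 - 1*1089760 = -821289 - 1089760 = -1911049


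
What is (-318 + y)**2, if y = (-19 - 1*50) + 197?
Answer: 36100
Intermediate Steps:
y = 128 (y = (-19 - 50) + 197 = -69 + 197 = 128)
(-318 + y)**2 = (-318 + 128)**2 = (-190)**2 = 36100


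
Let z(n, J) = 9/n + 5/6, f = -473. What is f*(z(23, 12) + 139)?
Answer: -9153023/138 ≈ -66326.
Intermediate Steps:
z(n, J) = 5/6 + 9/n (z(n, J) = 9/n + 5*(1/6) = 9/n + 5/6 = 5/6 + 9/n)
f*(z(23, 12) + 139) = -473*((5/6 + 9/23) + 139) = -473*(169/138 + 139) = -473*19351/138 = -9153023/138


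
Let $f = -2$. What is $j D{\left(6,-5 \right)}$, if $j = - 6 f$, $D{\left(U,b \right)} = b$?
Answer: $-60$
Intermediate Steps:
$j = 12$ ($j = \left(-6\right) \left(-2\right) = 12$)
$j D{\left(6,-5 \right)} = 12 \left(-5\right) = -60$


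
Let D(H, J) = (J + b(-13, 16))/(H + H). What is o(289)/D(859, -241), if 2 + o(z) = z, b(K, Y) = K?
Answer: -246533/127 ≈ -1941.2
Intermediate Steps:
o(z) = -2 + z
D(H, J) = (-13 + J)/(2*H) (D(H, J) = (J - 13)/(H + H) = (-13 + J)/((2*H)) = (-13 + J)*(1/(2*H)) = (-13 + J)/(2*H))
o(289)/D(859, -241) = (-2 + 289)/(((½)*(-13 - 241)/859)) = 287/(((½)*(1/859)*(-254))) = 287/(-127/859) = 287*(-859/127) = -246533/127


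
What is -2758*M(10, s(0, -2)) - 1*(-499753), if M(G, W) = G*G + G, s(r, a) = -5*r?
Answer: 196373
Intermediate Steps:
M(G, W) = G + G² (M(G, W) = G² + G = G + G²)
-2758*M(10, s(0, -2)) - 1*(-499753) = -27580*(1 + 10) - 1*(-499753) = -27580*11 + 499753 = -2758*110 + 499753 = -303380 + 499753 = 196373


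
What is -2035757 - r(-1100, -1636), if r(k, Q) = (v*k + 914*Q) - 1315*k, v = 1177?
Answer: -692253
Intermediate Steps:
r(k, Q) = -138*k + 914*Q (r(k, Q) = (1177*k + 914*Q) - 1315*k = (914*Q + 1177*k) - 1315*k = -138*k + 914*Q)
-2035757 - r(-1100, -1636) = -2035757 - (-138*(-1100) + 914*(-1636)) = -2035757 - (151800 - 1495304) = -2035757 - 1*(-1343504) = -2035757 + 1343504 = -692253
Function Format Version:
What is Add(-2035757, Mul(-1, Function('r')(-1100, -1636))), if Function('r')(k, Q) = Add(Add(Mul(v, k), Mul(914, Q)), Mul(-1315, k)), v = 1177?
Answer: -692253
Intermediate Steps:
Function('r')(k, Q) = Add(Mul(-138, k), Mul(914, Q)) (Function('r')(k, Q) = Add(Add(Mul(1177, k), Mul(914, Q)), Mul(-1315, k)) = Add(Add(Mul(914, Q), Mul(1177, k)), Mul(-1315, k)) = Add(Mul(-138, k), Mul(914, Q)))
Add(-2035757, Mul(-1, Function('r')(-1100, -1636))) = Add(-2035757, Mul(-1, Add(Mul(-138, -1100), Mul(914, -1636)))) = Add(-2035757, Mul(-1, Add(151800, -1495304))) = Add(-2035757, Mul(-1, -1343504)) = Add(-2035757, 1343504) = -692253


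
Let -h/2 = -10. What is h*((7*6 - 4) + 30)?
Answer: 1360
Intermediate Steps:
h = 20 (h = -2*(-10) = 20)
h*((7*6 - 4) + 30) = 20*((7*6 - 4) + 30) = 20*((42 - 4) + 30) = 20*(38 + 30) = 20*68 = 1360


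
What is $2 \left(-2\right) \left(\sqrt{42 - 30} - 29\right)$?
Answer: $116 - 8 \sqrt{3} \approx 102.14$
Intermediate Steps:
$2 \left(-2\right) \left(\sqrt{42 - 30} - 29\right) = - 4 \left(\sqrt{12} - 29\right) = - 4 \left(2 \sqrt{3} - 29\right) = - 4 \left(-29 + 2 \sqrt{3}\right) = 116 - 8 \sqrt{3}$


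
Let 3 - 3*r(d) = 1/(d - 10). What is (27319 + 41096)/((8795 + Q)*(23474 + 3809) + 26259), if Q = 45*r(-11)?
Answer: 478905/1688592268 ≈ 0.00028361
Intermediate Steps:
r(d) = 1 - 1/(3*(-10 + d)) (r(d) = 1 - 1/(3*(d - 10)) = 1 - 1/(3*(-10 + d)))
Q = 320/7 (Q = 45*((-31/3 - 11)/(-10 - 11)) = 45*(-64/3/(-21)) = 45*(-1/21*(-64/3)) = 45*(64/63) = 320/7 ≈ 45.714)
(27319 + 41096)/((8795 + Q)*(23474 + 3809) + 26259) = (27319 + 41096)/((8795 + 320/7)*(23474 + 3809) + 26259) = 68415/((61885/7)*27283 + 26259) = 68415/(1688408455/7 + 26259) = 68415/(1688592268/7) = 68415*(7/1688592268) = 478905/1688592268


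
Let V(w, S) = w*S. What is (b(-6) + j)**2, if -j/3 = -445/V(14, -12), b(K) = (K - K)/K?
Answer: 198025/3136 ≈ 63.146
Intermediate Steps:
V(w, S) = S*w
b(K) = 0 (b(K) = 0/K = 0)
j = -445/56 (j = -(-1335)/((-12*14)) = -(-1335)/(-168) = -(-1335)*(-1)/168 = -3*445/168 = -445/56 ≈ -7.9464)
(b(-6) + j)**2 = (0 - 445/56)**2 = (-445/56)**2 = 198025/3136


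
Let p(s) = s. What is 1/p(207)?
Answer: 1/207 ≈ 0.0048309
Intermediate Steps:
1/p(207) = 1/207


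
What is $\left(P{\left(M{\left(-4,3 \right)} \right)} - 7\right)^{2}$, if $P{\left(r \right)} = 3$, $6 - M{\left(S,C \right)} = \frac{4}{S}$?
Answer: $16$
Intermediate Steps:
$M{\left(S,C \right)} = 6 - \frac{4}{S}$
$\left(P{\left(M{\left(-4,3 \right)} \right)} - 7\right)^{2} = \left(3 - 7\right)^{2} = \left(-4\right)^{2} = 16$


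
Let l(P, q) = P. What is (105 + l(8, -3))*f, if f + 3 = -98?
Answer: -11413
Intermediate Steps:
f = -101 (f = -3 - 98 = -101)
(105 + l(8, -3))*f = (105 + 8)*(-101) = 113*(-101) = -11413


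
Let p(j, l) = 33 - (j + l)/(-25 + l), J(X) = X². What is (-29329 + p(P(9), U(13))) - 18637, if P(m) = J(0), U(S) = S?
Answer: -575183/12 ≈ -47932.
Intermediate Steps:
P(m) = 0 (P(m) = 0² = 0)
p(j, l) = 33 - (j + l)/(-25 + l)
(-29329 + p(P(9), U(13))) - 18637 = (-29329 + (-825 - 1*0 + 32*13)/(-25 + 13)) - 18637 = (-29329 + (-825 + 0 + 416)/(-12)) - 18637 = (-29329 - 1/12*(-409)) - 18637 = (-29329 + 409/12) - 18637 = -351539/12 - 18637 = -575183/12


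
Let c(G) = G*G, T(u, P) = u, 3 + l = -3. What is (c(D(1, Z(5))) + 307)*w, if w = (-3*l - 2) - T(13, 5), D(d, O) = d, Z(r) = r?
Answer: 924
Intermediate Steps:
l = -6 (l = -3 - 3 = -6)
w = 3 (w = (-3*(-6) - 2) - 1*13 = (18 - 2) - 13 = 16 - 13 = 3)
c(G) = G**2
(c(D(1, Z(5))) + 307)*w = (1**2 + 307)*3 = (1 + 307)*3 = 308*3 = 924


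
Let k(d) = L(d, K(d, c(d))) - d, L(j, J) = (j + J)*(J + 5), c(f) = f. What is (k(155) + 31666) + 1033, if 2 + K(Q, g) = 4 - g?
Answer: 32248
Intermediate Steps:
K(Q, g) = 2 - g (K(Q, g) = -2 + (4 - g) = 2 - g)
L(j, J) = (5 + J)*(J + j) (L(j, J) = (J + j)*(5 + J) = (5 + J)*(J + j))
k(d) = 10 + (2 - d)**2 - d + d*(2 - d) (k(d) = ((2 - d)**2 + 5*(2 - d) + 5*d + (2 - d)*d) - d = ((2 - d)**2 + (10 - 5*d) + 5*d + d*(2 - d)) - d = (10 + (2 - d)**2 + d*(2 - d)) - d = 10 + (2 - d)**2 - d + d*(2 - d))
(k(155) + 31666) + 1033 = ((14 - 3*155) + 31666) + 1033 = ((14 - 465) + 31666) + 1033 = (-451 + 31666) + 1033 = 31215 + 1033 = 32248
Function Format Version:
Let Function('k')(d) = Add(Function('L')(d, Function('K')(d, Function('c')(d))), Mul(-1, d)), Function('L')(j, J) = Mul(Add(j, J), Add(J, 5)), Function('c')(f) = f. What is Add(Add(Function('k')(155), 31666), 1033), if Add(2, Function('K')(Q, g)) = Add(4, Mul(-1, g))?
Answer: 32248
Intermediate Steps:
Function('K')(Q, g) = Add(2, Mul(-1, g)) (Function('K')(Q, g) = Add(-2, Add(4, Mul(-1, g))) = Add(2, Mul(-1, g)))
Function('L')(j, J) = Mul(Add(5, J), Add(J, j)) (Function('L')(j, J) = Mul(Add(J, j), Add(5, J)) = Mul(Add(5, J), Add(J, j)))
Function('k')(d) = Add(10, Pow(Add(2, Mul(-1, d)), 2), Mul(-1, d), Mul(d, Add(2, Mul(-1, d)))) (Function('k')(d) = Add(Add(Pow(Add(2, Mul(-1, d)), 2), Mul(5, Add(2, Mul(-1, d))), Mul(5, d), Mul(Add(2, Mul(-1, d)), d)), Mul(-1, d)) = Add(Add(Pow(Add(2, Mul(-1, d)), 2), Add(10, Mul(-5, d)), Mul(5, d), Mul(d, Add(2, Mul(-1, d)))), Mul(-1, d)) = Add(Add(10, Pow(Add(2, Mul(-1, d)), 2), Mul(d, Add(2, Mul(-1, d)))), Mul(-1, d)) = Add(10, Pow(Add(2, Mul(-1, d)), 2), Mul(-1, d), Mul(d, Add(2, Mul(-1, d)))))
Add(Add(Function('k')(155), 31666), 1033) = Add(Add(Add(14, Mul(-3, 155)), 31666), 1033) = Add(Add(Add(14, -465), 31666), 1033) = Add(Add(-451, 31666), 1033) = Add(31215, 1033) = 32248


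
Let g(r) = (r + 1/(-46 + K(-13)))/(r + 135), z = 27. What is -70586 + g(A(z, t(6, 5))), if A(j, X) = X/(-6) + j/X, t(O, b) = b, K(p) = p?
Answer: -17437063285/247033 ≈ -70586.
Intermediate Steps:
A(j, X) = -X/6 + j/X (A(j, X) = X*(-⅙) + j/X = -X/6 + j/X)
g(r) = (-1/59 + r)/(135 + r) (g(r) = (r + 1/(-46 - 13))/(r + 135) = (r + 1/(-59))/(135 + r) = (r - 1/59)/(135 + r) = (-1/59 + r)/(135 + r))
-70586 + g(A(z, t(6, 5))) = -70586 + (-1/59 + (-⅙*5 + 27/5))/(135 + (-⅙*5 + 27/5)) = -70586 + (-1/59 + (-⅚ + 27*(⅕)))/(135 + (-⅚ + 27*(⅕))) = -70586 + (-1/59 + (-⅚ + 27/5))/(135 + (-⅚ + 27/5)) = -70586 + (-1/59 + 137/30)/(135 + 137/30) = -70586 + (8053/1770)/(4187/30) = -70586 + (30/4187)*(8053/1770) = -70586 + 8053/247033 = -17437063285/247033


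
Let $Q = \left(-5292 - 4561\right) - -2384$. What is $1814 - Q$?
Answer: $9283$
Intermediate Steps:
$Q = -7469$ ($Q = -9853 + 2384 = -7469$)
$1814 - Q = 1814 - -7469 = 1814 + 7469 = 9283$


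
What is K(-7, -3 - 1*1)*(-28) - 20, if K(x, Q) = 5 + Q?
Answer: -48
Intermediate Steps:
K(-7, -3 - 1*1)*(-28) - 20 = (5 + (-3 - 1*1))*(-28) - 20 = (5 + (-3 - 1))*(-28) - 20 = (5 - 4)*(-28) - 20 = 1*(-28) - 20 = -28 - 20 = -48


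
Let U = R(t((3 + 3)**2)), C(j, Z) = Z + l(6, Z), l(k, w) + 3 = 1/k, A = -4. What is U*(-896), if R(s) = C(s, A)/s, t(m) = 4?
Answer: 4592/3 ≈ 1530.7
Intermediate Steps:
l(k, w) = -3 + 1/k
C(j, Z) = -17/6 + Z (C(j, Z) = Z + (-3 + 1/6) = Z - 17/6 = -17/6 + Z)
R(s) = -41/(6*s) (R(s) = (-17/6 - 4)/s = -41/(6*s))
U = -41/24 (U = -41/6/4 = -41/6*1/4 = -41/24 ≈ -1.7083)
U*(-896) = -41/24*(-896) = 4592/3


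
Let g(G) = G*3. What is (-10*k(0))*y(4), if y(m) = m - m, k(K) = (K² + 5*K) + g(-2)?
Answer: 0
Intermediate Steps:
g(G) = 3*G
k(K) = -6 + K² + 5*K (k(K) = (K² + 5*K) + 3*(-2) = (K² + 5*K) - 6 = -6 + K² + 5*K)
y(m) = 0
(-10*k(0))*y(4) = -10*(-6 + 0² + 5*0)*0 = -10*(-6 + 0 + 0)*0 = -10*(-6)*0 = 60*0 = 0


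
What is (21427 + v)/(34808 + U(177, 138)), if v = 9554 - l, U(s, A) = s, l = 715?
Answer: 30266/34985 ≈ 0.86511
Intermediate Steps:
v = 8839 (v = 9554 - 1*715 = 9554 - 715 = 8839)
(21427 + v)/(34808 + U(177, 138)) = (21427 + 8839)/(34808 + 177) = 30266/34985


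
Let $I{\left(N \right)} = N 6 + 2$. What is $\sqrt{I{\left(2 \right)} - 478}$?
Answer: $4 i \sqrt{29} \approx 21.541 i$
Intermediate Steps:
$I{\left(N \right)} = 2 + 6 N$ ($I{\left(N \right)} = 6 N + 2 = 2 + 6 N$)
$\sqrt{I{\left(2 \right)} - 478} = \sqrt{\left(2 + 6 \cdot 2\right) - 478} = \sqrt{\left(2 + 12\right) - 478} = \sqrt{14 - 478} = \sqrt{-464} = 4 i \sqrt{29}$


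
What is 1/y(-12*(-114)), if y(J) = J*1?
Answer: 1/1368 ≈ 0.00073099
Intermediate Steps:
y(J) = J
1/y(-12*(-114)) = 1/(-12*(-114)) = 1/1368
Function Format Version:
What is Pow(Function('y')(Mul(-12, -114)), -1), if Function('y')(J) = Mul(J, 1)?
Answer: Rational(1, 1368) ≈ 0.00073099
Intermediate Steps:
Function('y')(J) = J
Pow(Function('y')(Mul(-12, -114)), -1) = Pow(Mul(-12, -114), -1) = Pow(1368, -1) = Rational(1, 1368)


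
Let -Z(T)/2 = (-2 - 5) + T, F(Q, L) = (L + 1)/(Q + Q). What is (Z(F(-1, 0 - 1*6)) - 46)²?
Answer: 1369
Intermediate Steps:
F(Q, L) = (1 + L)/(2*Q) (F(Q, L) = (1 + L)/((2*Q)) = (1 + L)*(1/(2*Q)) = (1 + L)/(2*Q))
Z(T) = 14 - 2*T (Z(T) = -2*((-2 - 5) + T) = -2*(-7 + T) = 14 - 2*T)
(Z(F(-1, 0 - 1*6)) - 46)² = ((14 - (1 + (0 - 1*6))/(-1)) - 46)² = ((14 - (-1)*(1 + (0 - 6))) - 46)² = ((14 - (-1)*(1 - 6)) - 46)² = ((14 - (-1)*(-5)) - 46)² = ((14 - 2*5/2) - 46)² = ((14 - 5) - 46)² = (9 - 46)² = (-37)² = 1369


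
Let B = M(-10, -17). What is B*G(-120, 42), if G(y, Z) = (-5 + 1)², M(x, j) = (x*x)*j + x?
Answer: -27360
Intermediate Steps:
M(x, j) = x + j*x² (M(x, j) = x²*j + x = j*x² + x = x + j*x²)
B = -1710 (B = -10*(1 - 17*(-10)) = -10*(1 + 170) = -10*171 = -1710)
G(y, Z) = 16 (G(y, Z) = (-4)² = 16)
B*G(-120, 42) = -1710*16 = -27360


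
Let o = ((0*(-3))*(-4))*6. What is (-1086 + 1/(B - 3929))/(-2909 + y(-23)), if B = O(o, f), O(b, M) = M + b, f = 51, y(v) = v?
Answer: 4211509/11370296 ≈ 0.37040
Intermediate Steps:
o = 0 (o = (0*(-4))*6 = 0*6 = 0)
B = 51 (B = 51 + 0 = 51)
(-1086 + 1/(B - 3929))/(-2909 + y(-23)) = (-1086 + 1/(51 - 3929))/(-2909 - 23) = (-1086 + 1/(-3878))/(-2932) = (-1086 - 1/3878)*(-1/2932) = -4211509/3878*(-1/2932) = 4211509/11370296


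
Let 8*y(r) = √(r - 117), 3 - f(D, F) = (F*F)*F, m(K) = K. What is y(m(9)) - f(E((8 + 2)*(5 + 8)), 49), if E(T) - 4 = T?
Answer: 117646 + 3*I*√3/4 ≈ 1.1765e+5 + 1.299*I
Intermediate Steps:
E(T) = 4 + T
f(D, F) = 3 - F³ (f(D, F) = 3 - F*F*F = 3 - F²*F = 3 - F³)
y(r) = √(-117 + r)/8 (y(r) = √(r - 117)/8 = √(-117 + r)/8)
y(m(9)) - f(E((8 + 2)*(5 + 8)), 49) = √(-117 + 9)/8 - (3 - 1*49³) = √(-108)/8 - (3 - 1*117649) = (6*I*√3)/8 - (3 - 117649) = 3*I*√3/4 - 1*(-117646) = 3*I*√3/4 + 117646 = 117646 + 3*I*√3/4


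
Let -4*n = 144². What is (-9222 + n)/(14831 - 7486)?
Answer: -14406/7345 ≈ -1.9613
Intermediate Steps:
n = -5184 (n = -¼*144² = -¼*20736 = -5184)
(-9222 + n)/(14831 - 7486) = (-9222 - 5184)/(14831 - 7486) = -14406/7345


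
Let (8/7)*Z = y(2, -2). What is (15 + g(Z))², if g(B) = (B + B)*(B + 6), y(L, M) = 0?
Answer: 225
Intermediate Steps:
Z = 0 (Z = (7/8)*0 = 0)
g(B) = 2*B*(6 + B) (g(B) = (2*B)*(6 + B) = 2*B*(6 + B))
(15 + g(Z))² = (15 + 2*0*(6 + 0))² = (15 + 2*0*6)² = (15 + 0)² = 15² = 225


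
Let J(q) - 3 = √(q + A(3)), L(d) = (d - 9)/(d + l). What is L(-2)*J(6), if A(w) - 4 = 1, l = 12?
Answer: -33/10 - 11*√11/10 ≈ -6.9483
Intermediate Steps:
L(d) = (-9 + d)/(12 + d) (L(d) = (d - 9)/(d + 12) = (-9 + d)/(12 + d))
A(w) = 5 (A(w) = 4 + 1 = 5)
J(q) = 3 + √(5 + q) (J(q) = 3 + √(q + 5) = 3 + √(5 + q))
L(-2)*J(6) = ((-9 - 2)/(12 - 2))*(3 + √(5 + 6)) = (-11/10)*(3 + √11) = ((⅒)*(-11))*(3 + √11) = -11*(3 + √11)/10 = -33/10 - 11*√11/10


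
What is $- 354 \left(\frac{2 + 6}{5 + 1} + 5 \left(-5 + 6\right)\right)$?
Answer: $-2242$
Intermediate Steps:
$- 354 \left(\frac{2 + 6}{5 + 1} + 5 \left(-5 + 6\right)\right) = - 354 \left(\frac{8}{6} + 5 \cdot 1\right) = - 354 \left(8 \cdot \frac{1}{6} + 5\right) = - 354 \left(\frac{4}{3} + 5\right) = \left(-354\right) \frac{19}{3} = -2242$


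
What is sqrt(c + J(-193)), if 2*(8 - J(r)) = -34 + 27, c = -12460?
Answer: I*sqrt(49794)/2 ≈ 111.57*I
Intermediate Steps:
J(r) = 23/2 (J(r) = 8 - (-34 + 27)/2 = 8 - 1/2*(-7) = 8 + 7/2 = 23/2)
sqrt(c + J(-193)) = sqrt(-12460 + 23/2) = sqrt(-24897/2) = I*sqrt(49794)/2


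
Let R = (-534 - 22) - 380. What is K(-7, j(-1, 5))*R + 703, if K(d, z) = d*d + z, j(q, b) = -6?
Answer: -39545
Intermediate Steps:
R = -936 (R = -556 - 380 = -936)
K(d, z) = z + d² (K(d, z) = d² + z = z + d²)
K(-7, j(-1, 5))*R + 703 = (-6 + (-7)²)*(-936) + 703 = (-6 + 49)*(-936) + 703 = 43*(-936) + 703 = -40248 + 703 = -39545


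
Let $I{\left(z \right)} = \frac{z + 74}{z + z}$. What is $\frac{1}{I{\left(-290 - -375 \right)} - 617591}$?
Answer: $- \frac{170}{104990311} \approx -1.6192 \cdot 10^{-6}$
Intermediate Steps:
$I{\left(z \right)} = \frac{74 + z}{2 z}$
$\frac{1}{I{\left(-290 - -375 \right)} - 617591} = \frac{1}{\frac{74 - -85}{2 \left(-290 - -375\right)} - 617591} = \frac{1}{\frac{74 + \left(-290 + 375\right)}{2 \left(-290 + 375\right)} - 617591} = \frac{1}{\frac{74 + 85}{2 \cdot 85} - 617591} = \frac{1}{\frac{1}{2} \cdot \frac{1}{85} \cdot 159 - 617591} = \frac{1}{\frac{159}{170} - 617591} = \frac{1}{- \frac{104990311}{170}} = - \frac{170}{104990311}$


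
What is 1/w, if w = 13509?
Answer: 1/13509 ≈ 7.4025e-5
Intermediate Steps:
1/w = 1/13509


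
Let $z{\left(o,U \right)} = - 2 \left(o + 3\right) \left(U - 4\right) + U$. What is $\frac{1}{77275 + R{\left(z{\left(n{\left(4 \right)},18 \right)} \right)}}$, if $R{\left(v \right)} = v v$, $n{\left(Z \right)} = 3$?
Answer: $\frac{1}{99775} \approx 1.0023 \cdot 10^{-5}$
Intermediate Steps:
$z{\left(o,U \right)} = U - 2 \left(-4 + U\right) \left(3 + o\right)$ ($z{\left(o,U \right)} = - 2 \left(3 + o\right) \left(-4 + U\right) + U = - 2 \left(-4 + U\right) \left(3 + o\right) + U = U - 2 \left(-4 + U\right) \left(3 + o\right)$)
$R{\left(v \right)} = v^{2}$
$\frac{1}{77275 + R{\left(z{\left(n{\left(4 \right)},18 \right)} \right)}} = \frac{1}{77275 + \left(24 - 90 + 8 \cdot 3 - 36 \cdot 3\right)^{2}} = \frac{1}{77275 + \left(24 - 90 + 24 - 108\right)^{2}} = \frac{1}{77275 + \left(-150\right)^{2}} = \frac{1}{77275 + 22500} = \frac{1}{99775}$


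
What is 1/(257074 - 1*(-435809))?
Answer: 1/692883 ≈ 1.4432e-6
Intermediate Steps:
1/(257074 - 1*(-435809)) = 1/(257074 + 435809) = 1/692883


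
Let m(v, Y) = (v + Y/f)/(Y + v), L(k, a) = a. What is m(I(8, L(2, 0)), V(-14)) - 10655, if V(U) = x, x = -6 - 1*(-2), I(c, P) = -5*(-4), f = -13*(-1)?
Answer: -138499/13 ≈ -10654.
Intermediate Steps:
f = 13
I(c, P) = 20
x = -4 (x = -6 + 2 = -4)
V(U) = -4
m(v, Y) = (v + Y/13)/(Y + v)
m(I(8, L(2, 0)), V(-14)) - 10655 = (20 + (1/13)*(-4))/(-4 + 20) - 10655 = (20 - 4/13)/16 - 10655 = (1/16)*(256/13) - 10655 = 16/13 - 10655 = -138499/13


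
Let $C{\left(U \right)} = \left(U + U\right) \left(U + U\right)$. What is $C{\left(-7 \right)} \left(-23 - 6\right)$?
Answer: $-5684$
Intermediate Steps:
$C{\left(U \right)} = 4 U^{2}$ ($C{\left(U \right)} = 2 U 2 U = 4 U^{2}$)
$C{\left(-7 \right)} \left(-23 - 6\right) = 4 \left(-7\right)^{2} \left(-23 - 6\right) = 4 \cdot 49 \left(-29\right) = 196 \left(-29\right) = -5684$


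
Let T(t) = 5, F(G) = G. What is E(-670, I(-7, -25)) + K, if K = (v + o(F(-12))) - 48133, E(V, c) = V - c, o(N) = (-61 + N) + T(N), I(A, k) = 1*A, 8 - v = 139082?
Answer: -187938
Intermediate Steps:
v = -139074 (v = 8 - 1*139082 = 8 - 139082 = -139074)
I(A, k) = A
o(N) = -56 + N (o(N) = (-61 + N) + 5 = -56 + N)
K = -187275 (K = (-139074 + (-56 - 12)) - 48133 = (-139074 - 68) - 48133 = -139142 - 48133 = -187275)
E(-670, I(-7, -25)) + K = (-670 - 1*(-7)) - 187275 = (-670 + 7) - 187275 = -663 - 187275 = -187938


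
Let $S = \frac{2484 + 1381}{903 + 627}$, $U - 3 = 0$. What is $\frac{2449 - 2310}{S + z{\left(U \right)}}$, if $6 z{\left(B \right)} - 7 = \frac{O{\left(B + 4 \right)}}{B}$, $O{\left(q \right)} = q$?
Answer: $\frac{42534}{1249} \approx 34.054$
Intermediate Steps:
$U = 3$ ($U = 3 + 0 = 3$)
$z{\left(B \right)} = \frac{7}{6} + \frac{4 + B}{6 B}$ ($z{\left(B \right)} = \frac{7}{6} + \frac{\left(B + 4\right) \frac{1}{B}}{6} = \frac{7}{6} + \frac{\left(4 + B\right) \frac{1}{B}}{6} = \frac{7}{6} + \frac{\frac{1}{B} \left(4 + B\right)}{6} = \frac{7}{6} + \frac{4 + B}{6 B}$)
$S = \frac{773}{306}$ ($S = \frac{3865}{1530} = 3865 \cdot \frac{1}{1530} = \frac{773}{306} \approx 2.5261$)
$\frac{2449 - 2310}{S + z{\left(U \right)}} = \frac{2449 - 2310}{\frac{773}{306} + \frac{2 \left(1 + 2 \cdot 3\right)}{3 \cdot 3}} = \frac{2449 - 2310}{\frac{773}{306} + \frac{2}{3} \cdot \frac{1}{3} \left(1 + 6\right)} = \frac{139}{\frac{773}{306} + \frac{2}{3} \cdot \frac{1}{3} \cdot 7} = \frac{139}{\frac{773}{306} + \frac{14}{9}} = \frac{139}{\frac{1249}{306}} = 139 \cdot \frac{306}{1249} = \frac{42534}{1249}$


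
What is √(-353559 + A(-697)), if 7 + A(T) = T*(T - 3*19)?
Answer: 6*√4777 ≈ 414.70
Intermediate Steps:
A(T) = -7 + T*(-57 + T) (A(T) = -7 + T*(T - 3*19) = -7 + T*(T - 57) = -7 + T*(-57 + T))
√(-353559 + A(-697)) = √(-353559 + (-7 + (-697)² - 57*(-697))) = √(-353559 + (-7 + 485809 + 39729)) = √(-353559 + 525531) = √171972 = 6*√4777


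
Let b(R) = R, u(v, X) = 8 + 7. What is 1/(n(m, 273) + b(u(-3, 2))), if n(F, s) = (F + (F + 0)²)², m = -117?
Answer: 1/184199199 ≈ 5.4289e-9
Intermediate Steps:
u(v, X) = 15
n(F, s) = (F + F²)²
1/(n(m, 273) + b(u(-3, 2))) = 1/((-117)²*(1 - 117)² + 15) = 1/(13689*(-116)² + 15) = 1/(13689*13456 + 15) = 1/(184199184 + 15) = 1/184199199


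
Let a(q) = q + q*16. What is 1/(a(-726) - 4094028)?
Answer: -1/4106370 ≈ -2.4352e-7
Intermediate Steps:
a(q) = 17*q (a(q) = q + 16*q = 17*q)
1/(a(-726) - 4094028) = 1/(17*(-726) - 4094028) = 1/(-12342 - 4094028) = 1/(-4106370) = -1/4106370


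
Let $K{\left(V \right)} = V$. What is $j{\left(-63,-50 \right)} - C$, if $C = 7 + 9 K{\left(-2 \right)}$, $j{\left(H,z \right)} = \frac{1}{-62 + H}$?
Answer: $\frac{1374}{125} \approx 10.992$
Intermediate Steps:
$C = -11$ ($C = 7 + 9 \left(-2\right) = 7 - 18 = -11$)
$j{\left(-63,-50 \right)} - C = \frac{1}{-62 - 63} - -11 = \frac{1}{-125} + 11 = - \frac{1}{125} + 11 = \frac{1374}{125}$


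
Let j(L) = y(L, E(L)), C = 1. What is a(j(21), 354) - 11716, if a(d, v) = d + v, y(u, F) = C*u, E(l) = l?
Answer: -11341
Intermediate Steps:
y(u, F) = u (y(u, F) = 1*u = u)
j(L) = L
a(j(21), 354) - 11716 = (21 + 354) - 11716 = 375 - 11716 = -11341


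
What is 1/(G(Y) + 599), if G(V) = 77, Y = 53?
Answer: 1/676 ≈ 0.0014793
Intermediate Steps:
1/(G(Y) + 599) = 1/(77 + 599) = 1/676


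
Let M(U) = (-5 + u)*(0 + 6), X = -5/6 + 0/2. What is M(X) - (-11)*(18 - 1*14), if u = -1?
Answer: 8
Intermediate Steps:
X = -5/6 (X = -5*1/6 + 0*(1/2) = -5/6 + 0 = -5/6 ≈ -0.83333)
M(U) = -36 (M(U) = (-5 - 1)*(0 + 6) = -6*6 = -36)
M(X) - (-11)*(18 - 1*14) = -36 - (-11)*(18 - 1*14) = -36 - (-11)*(18 - 14) = -36 - (-11)*4 = -36 - 11*(-4) = -36 + 44 = 8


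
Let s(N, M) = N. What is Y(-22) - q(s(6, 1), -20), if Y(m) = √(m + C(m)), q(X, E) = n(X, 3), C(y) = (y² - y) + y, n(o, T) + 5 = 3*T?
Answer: -4 + √462 ≈ 17.494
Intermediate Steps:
n(o, T) = -5 + 3*T
C(y) = y²
q(X, E) = 4 (q(X, E) = -5 + 3*3 = -5 + 9 = 4)
Y(m) = √(m + m²)
Y(-22) - q(s(6, 1), -20) = √(-22*(1 - 22)) - 1*4 = √(-22*(-21)) - 4 = √462 - 4 = -4 + √462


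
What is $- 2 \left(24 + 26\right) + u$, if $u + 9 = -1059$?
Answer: $-1168$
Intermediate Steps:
$u = -1068$ ($u = -9 - 1059 = -1068$)
$- 2 \left(24 + 26\right) + u = - 2 \left(24 + 26\right) - 1068 = \left(-2\right) 50 - 1068 = -100 - 1068 = -1168$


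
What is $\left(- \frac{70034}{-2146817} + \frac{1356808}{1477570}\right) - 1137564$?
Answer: $- \frac{1804216172647258822}{1586036197345} \approx -1.1376 \cdot 10^{6}$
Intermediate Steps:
$\left(- \frac{70034}{-2146817} + \frac{1356808}{1477570}\right) - 1137564 = \left(\left(-70034\right) \left(- \frac{1}{2146817}\right) + 1356808 \cdot \frac{1}{1477570}\right) - 1137564 = \left(\frac{70034}{2146817} + \frac{678404}{738785}\right) - 1137564 = \frac{1508149308758}{1586036197345} - 1137564 = - \frac{1804216172647258822}{1586036197345}$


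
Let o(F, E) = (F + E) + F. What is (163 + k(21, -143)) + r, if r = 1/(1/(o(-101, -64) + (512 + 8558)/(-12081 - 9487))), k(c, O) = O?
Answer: -2657399/10784 ≈ -246.42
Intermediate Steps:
o(F, E) = E + 2*F (o(F, E) = (E + F) + F = E + 2*F)
r = -2873079/10784 (r = 1/(1/((-64 + 2*(-101)) + (512 + 8558)/(-12081 - 9487))) = 1/(1/((-64 - 202) + 9070/(-21568))) = 1/(1/(-266 + 9070*(-1/21568))) = 1/(1/(-266 - 4535/10784)) = 1/(1/(-2873079/10784)) = 1/(-10784/2873079) = -2873079/10784 ≈ -266.42)
(163 + k(21, -143)) + r = (163 - 143) - 2873079/10784 = 20 - 2873079/10784 = -2657399/10784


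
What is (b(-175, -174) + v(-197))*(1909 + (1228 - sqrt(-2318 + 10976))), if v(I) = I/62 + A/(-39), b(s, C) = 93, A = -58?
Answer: 692608819/2418 - 220787*sqrt(962)/806 ≈ 2.7794e+5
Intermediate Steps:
v(I) = 58/39 + I/62 (v(I) = I/62 - 58/(-39) = I*(1/62) - 58*(-1/39) = I/62 + 58/39 = 58/39 + I/62)
(b(-175, -174) + v(-197))*(1909 + (1228 - sqrt(-2318 + 10976))) = (93 + (58/39 + (1/62)*(-197)))*(1909 + (1228 - sqrt(-2318 + 10976))) = (93 + (58/39 - 197/62))*(1909 + (1228 - sqrt(8658))) = (93 - 4087/2418)*(1909 + (1228 - 3*sqrt(962))) = 220787*(1909 + (1228 - 3*sqrt(962)))/2418 = 220787*(3137 - 3*sqrt(962))/2418 = 692608819/2418 - 220787*sqrt(962)/806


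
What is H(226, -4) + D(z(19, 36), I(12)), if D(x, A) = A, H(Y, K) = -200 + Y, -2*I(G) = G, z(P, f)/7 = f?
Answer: 20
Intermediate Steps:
z(P, f) = 7*f
I(G) = -G/2
H(226, -4) + D(z(19, 36), I(12)) = (-200 + 226) - ½*12 = 26 - 6 = 20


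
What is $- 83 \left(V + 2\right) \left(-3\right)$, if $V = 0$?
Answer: $498$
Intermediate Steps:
$- 83 \left(V + 2\right) \left(-3\right) = - 83 \left(0 + 2\right) \left(-3\right) = - 83 \cdot 2 \left(-3\right) = \left(-83\right) \left(-6\right) = 498$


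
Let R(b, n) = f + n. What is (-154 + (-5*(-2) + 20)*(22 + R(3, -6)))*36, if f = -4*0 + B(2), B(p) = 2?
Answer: 13896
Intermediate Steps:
f = 2 (f = -4*0 + 2 = 0 + 2 = 2)
R(b, n) = 2 + n
(-154 + (-5*(-2) + 20)*(22 + R(3, -6)))*36 = (-154 + (-5*(-2) + 20)*(22 + (2 - 6)))*36 = (-154 + (10 + 20)*(22 - 4))*36 = (-154 + 30*18)*36 = (-154 + 540)*36 = 386*36 = 13896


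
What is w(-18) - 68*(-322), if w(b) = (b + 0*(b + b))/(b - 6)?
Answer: 87587/4 ≈ 21897.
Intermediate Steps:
w(b) = b/(-6 + b) (w(b) = (b + 0*(2*b))/(-6 + b) = (b + 0)/(-6 + b) = b/(-6 + b))
w(-18) - 68*(-322) = -18/(-6 - 18) - 68*(-322) = -18/(-24) + 21896 = -18*(-1/24) + 21896 = ¾ + 21896 = 87587/4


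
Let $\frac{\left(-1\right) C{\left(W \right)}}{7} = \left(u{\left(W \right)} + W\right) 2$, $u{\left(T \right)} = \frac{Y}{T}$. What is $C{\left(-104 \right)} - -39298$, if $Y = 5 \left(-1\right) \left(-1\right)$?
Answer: $\frac{2119243}{52} \approx 40755.0$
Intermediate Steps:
$Y = 5$ ($Y = \left(-5\right) \left(-1\right) = 5$)
$u{\left(T \right)} = \frac{5}{T}$
$C{\left(W \right)} = - \frac{70}{W} - 14 W$ ($C{\left(W \right)} = - 7 \left(\frac{5}{W} + W\right) 2 = - 7 \left(W + \frac{5}{W}\right) 2 = - 7 \left(2 W + \frac{10}{W}\right) = - \frac{70}{W} - 14 W$)
$C{\left(-104 \right)} - -39298 = \left(- \frac{70}{-104} - -1456\right) - -39298 = \left(\left(-70\right) \left(- \frac{1}{104}\right) + 1456\right) + 39298 = \left(\frac{35}{52} + 1456\right) + 39298 = \frac{75747}{52} + 39298 = \frac{2119243}{52}$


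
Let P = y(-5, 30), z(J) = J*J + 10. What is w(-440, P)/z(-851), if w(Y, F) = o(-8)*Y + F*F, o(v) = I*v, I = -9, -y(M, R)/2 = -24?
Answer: -29376/724211 ≈ -0.040563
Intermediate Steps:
y(M, R) = 48 (y(M, R) = -2*(-24) = 48)
z(J) = 10 + J² (z(J) = J² + 10 = 10 + J²)
o(v) = -9*v
P = 48
w(Y, F) = F² + 72*Y (w(Y, F) = (-9*(-8))*Y + F*F = 72*Y + F² = F² + 72*Y)
w(-440, P)/z(-851) = (48² + 72*(-440))/(10 + (-851)²) = (2304 - 31680)/(10 + 724201) = -29376/724211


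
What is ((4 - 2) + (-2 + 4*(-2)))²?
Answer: 64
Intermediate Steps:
((4 - 2) + (-2 + 4*(-2)))² = (2 + (-2 - 8))² = (2 - 10)² = (-8)² = 64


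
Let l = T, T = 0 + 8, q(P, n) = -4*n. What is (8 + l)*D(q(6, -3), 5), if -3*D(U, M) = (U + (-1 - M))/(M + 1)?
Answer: -16/3 ≈ -5.3333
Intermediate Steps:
D(U, M) = -(-1 + U - M)/(3*(1 + M)) (D(U, M) = -(U + (-1 - M))/(3*(M + 1)) = -(-1 + U - M)/(3*(1 + M)))
T = 8
l = 8
(8 + l)*D(q(6, -3), 5) = (8 + 8)*((1 + 5 - (-4)*(-3))/(3*(1 + 5))) = 16*((⅓)*(1 + 5 - 1*12)/6) = 16*((⅓)*(⅙)*(1 + 5 - 12)) = 16*((⅓)*(⅙)*(-6)) = 16*(-⅓) = -16/3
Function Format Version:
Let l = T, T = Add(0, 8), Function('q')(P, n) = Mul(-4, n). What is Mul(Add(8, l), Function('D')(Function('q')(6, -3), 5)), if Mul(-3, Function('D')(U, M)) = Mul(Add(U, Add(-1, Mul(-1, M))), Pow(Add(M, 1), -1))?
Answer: Rational(-16, 3) ≈ -5.3333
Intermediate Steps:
Function('D')(U, M) = Mul(Rational(-1, 3), Pow(Add(1, M), -1), Add(-1, U, Mul(-1, M))) (Function('D')(U, M) = Mul(Rational(-1, 3), Mul(Add(U, Add(-1, Mul(-1, M))), Pow(Add(M, 1), -1))) = Mul(Rational(-1, 3), Mul(Add(-1, U, Mul(-1, M)), Pow(Add(1, M), -1))) = Mul(Rational(-1, 3), Mul(Pow(Add(1, M), -1), Add(-1, U, Mul(-1, M)))) = Mul(Rational(-1, 3), Pow(Add(1, M), -1), Add(-1, U, Mul(-1, M))))
T = 8
l = 8
Mul(Add(8, l), Function('D')(Function('q')(6, -3), 5)) = Mul(Add(8, 8), Mul(Rational(1, 3), Pow(Add(1, 5), -1), Add(1, 5, Mul(-1, Mul(-4, -3))))) = Mul(16, Mul(Rational(1, 3), Pow(6, -1), Add(1, 5, Mul(-1, 12)))) = Mul(16, Mul(Rational(1, 3), Rational(1, 6), Add(1, 5, -12))) = Mul(16, Mul(Rational(1, 3), Rational(1, 6), -6)) = Mul(16, Rational(-1, 3)) = Rational(-16, 3)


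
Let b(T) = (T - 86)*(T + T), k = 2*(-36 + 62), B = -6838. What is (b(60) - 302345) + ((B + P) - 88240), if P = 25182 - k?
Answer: -375413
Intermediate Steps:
k = 52 (k = 2*26 = 52)
b(T) = 2*T*(-86 + T) (b(T) = (-86 + T)*(2*T) = 2*T*(-86 + T))
P = 25130 (P = 25182 - 1*52 = 25182 - 52 = 25130)
(b(60) - 302345) + ((B + P) - 88240) = (2*60*(-86 + 60) - 302345) + ((-6838 + 25130) - 88240) = (2*60*(-26) - 302345) + (18292 - 88240) = (-3120 - 302345) - 69948 = -305465 - 69948 = -375413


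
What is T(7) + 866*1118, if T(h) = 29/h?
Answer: 6777345/7 ≈ 9.6819e+5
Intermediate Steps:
T(7) + 866*1118 = 29/7 + 866*1118 = 29*(1/7) + 968188 = 29/7 + 968188 = 6777345/7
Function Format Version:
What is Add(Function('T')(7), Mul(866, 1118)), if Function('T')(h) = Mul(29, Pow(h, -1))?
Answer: Rational(6777345, 7) ≈ 9.6819e+5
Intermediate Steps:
Add(Function('T')(7), Mul(866, 1118)) = Add(Mul(29, Pow(7, -1)), Mul(866, 1118)) = Add(Mul(29, Rational(1, 7)), 968188) = Add(Rational(29, 7), 968188) = Rational(6777345, 7)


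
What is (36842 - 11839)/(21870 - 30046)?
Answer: -25003/8176 ≈ -3.0581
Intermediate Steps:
(36842 - 11839)/(21870 - 30046) = 25003/(-8176) = 25003*(-1/8176) = -25003/8176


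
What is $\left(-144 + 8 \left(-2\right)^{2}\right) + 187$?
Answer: $75$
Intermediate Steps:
$\left(-144 + 8 \left(-2\right)^{2}\right) + 187 = \left(-144 + 8 \cdot 4\right) + 187 = \left(-144 + 32\right) + 187 = -112 + 187 = 75$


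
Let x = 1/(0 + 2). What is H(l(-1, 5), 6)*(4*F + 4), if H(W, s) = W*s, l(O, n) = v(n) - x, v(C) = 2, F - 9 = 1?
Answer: 396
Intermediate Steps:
F = 10 (F = 9 + 1 = 10)
x = 1/2 ≈ 0.50000
l(O, n) = 3/2 (l(O, n) = 2 - 1*1/2 = 2 - 1/2 = 3/2)
H(l(-1, 5), 6)*(4*F + 4) = ((3/2)*6)*(4*10 + 4) = 9*(40 + 4) = 9*44 = 396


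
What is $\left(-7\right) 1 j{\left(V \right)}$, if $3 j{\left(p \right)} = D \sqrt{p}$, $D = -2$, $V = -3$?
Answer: $\frac{14 i \sqrt{3}}{3} \approx 8.0829 i$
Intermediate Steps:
$j{\left(p \right)} = - \frac{2 \sqrt{p}}{3}$ ($j{\left(p \right)} = \frac{\left(-2\right) \sqrt{p}}{3} = - \frac{2 \sqrt{p}}{3}$)
$\left(-7\right) 1 j{\left(V \right)} = \left(-7\right) 1 \left(- \frac{2 \sqrt{-3}}{3}\right) = - 7 \left(- \frac{2 i \sqrt{3}}{3}\right) = \frac{14 i \sqrt{3}}{3}$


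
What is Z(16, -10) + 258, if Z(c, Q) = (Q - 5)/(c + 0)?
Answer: 4113/16 ≈ 257.06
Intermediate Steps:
Z(c, Q) = (-5 + Q)/c
Z(16, -10) + 258 = (-5 - 10)/16 + 258 = (1/16)*(-15) + 258 = -15/16 + 258 = 4113/16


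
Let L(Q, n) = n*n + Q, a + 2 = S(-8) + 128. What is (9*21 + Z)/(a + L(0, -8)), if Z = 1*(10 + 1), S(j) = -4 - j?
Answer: 100/97 ≈ 1.0309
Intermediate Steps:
a = 130 (a = -2 + ((-4 - 1*(-8)) + 128) = -2 + ((-4 + 8) + 128) = -2 + (4 + 128) = -2 + 132 = 130)
L(Q, n) = Q + n² (L(Q, n) = n² + Q = Q + n²)
Z = 11 (Z = 1*11 = 11)
(9*21 + Z)/(a + L(0, -8)) = (9*21 + 11)/(130 + (0 + (-8)²)) = (189 + 11)/(130 + (0 + 64)) = 200/(130 + 64) = 200/194 = 200*(1/194) = 100/97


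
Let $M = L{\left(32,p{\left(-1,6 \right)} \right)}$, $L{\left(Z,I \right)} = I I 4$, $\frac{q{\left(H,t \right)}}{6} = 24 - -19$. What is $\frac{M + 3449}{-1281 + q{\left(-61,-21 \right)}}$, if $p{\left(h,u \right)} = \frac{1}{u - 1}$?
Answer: $- \frac{2613}{775} \approx -3.3716$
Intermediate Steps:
$p{\left(h,u \right)} = \frac{1}{-1 + u}$
$q{\left(H,t \right)} = 258$ ($q{\left(H,t \right)} = 6 \left(24 - -19\right) = 6 \left(24 + 19\right) = 6 \cdot 43 = 258$)
$L{\left(Z,I \right)} = 4 I^{2}$ ($L{\left(Z,I \right)} = I^{2} \cdot 4 = 4 I^{2}$)
$M = \frac{4}{25}$ ($M = 4 \left(\frac{1}{-1 + 6}\right)^{2} = 4 \left(\frac{1}{5}\right)^{2} = \frac{4}{25} \approx 0.16$)
$\frac{M + 3449}{-1281 + q{\left(-61,-21 \right)}} = \frac{\frac{4}{25} + 3449}{-1281 + 258} = \frac{86229}{25 \left(-1023\right)} = \frac{86229}{25} \left(- \frac{1}{1023}\right) = - \frac{2613}{775}$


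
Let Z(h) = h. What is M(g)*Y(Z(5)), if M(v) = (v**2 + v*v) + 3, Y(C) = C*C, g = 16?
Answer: 12875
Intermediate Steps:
Y(C) = C**2
M(v) = 3 + 2*v**2 (M(v) = (v**2 + v**2) + 3 = 2*v**2 + 3 = 3 + 2*v**2)
M(g)*Y(Z(5)) = (3 + 2*16**2)*5**2 = (3 + 2*256)*25 = (3 + 512)*25 = 515*25 = 12875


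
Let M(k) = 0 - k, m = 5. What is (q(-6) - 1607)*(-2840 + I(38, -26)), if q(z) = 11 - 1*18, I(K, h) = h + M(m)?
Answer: 4633794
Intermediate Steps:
M(k) = -k
I(K, h) = -5 + h (I(K, h) = h - 1*5 = h - 5 = -5 + h)
q(z) = -7 (q(z) = 11 - 18 = -7)
(q(-6) - 1607)*(-2840 + I(38, -26)) = (-7 - 1607)*(-2840 + (-5 - 26)) = -1614*(-2840 - 31) = -1614*(-2871) = 4633794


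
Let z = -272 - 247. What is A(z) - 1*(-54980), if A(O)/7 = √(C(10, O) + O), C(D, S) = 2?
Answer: 54980 + 7*I*√517 ≈ 54980.0 + 159.16*I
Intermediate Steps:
z = -519
A(O) = 7*√(2 + O)
A(z) - 1*(-54980) = 7*√(2 - 519) - 1*(-54980) = 7*√(-517) + 54980 = 7*(I*√517) + 54980 = 7*I*√517 + 54980 = 54980 + 7*I*√517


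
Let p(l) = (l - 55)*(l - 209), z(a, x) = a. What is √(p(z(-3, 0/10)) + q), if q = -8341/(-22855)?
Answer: √6423018836955/22855 ≈ 110.89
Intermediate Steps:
q = 8341/22855 (q = -8341*(-1/22855) = 8341/22855 ≈ 0.36495)
p(l) = (-209 + l)*(-55 + l) (p(l) = (-55 + l)*(-209 + l) = (-209 + l)*(-55 + l))
√(p(z(-3, 0/10)) + q) = √((11495 + (-3)² - 264*(-3)) + 8341/22855) = √((11495 + 9 + 792) + 8341/22855) = √(12296 + 8341/22855) = √(281033421/22855) = √6423018836955/22855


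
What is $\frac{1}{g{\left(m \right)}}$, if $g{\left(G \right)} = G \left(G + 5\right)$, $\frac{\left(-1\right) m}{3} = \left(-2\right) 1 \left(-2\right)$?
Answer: $\frac{1}{84} \approx 0.011905$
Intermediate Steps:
$m = -12$ ($m = - 3 \left(-2\right) 1 \left(-2\right) = - 3 \left(\left(-2\right) \left(-2\right)\right) = \left(-3\right) 4 = -12$)
$g{\left(G \right)} = G \left(5 + G\right)$
$\frac{1}{g{\left(m \right)}} = \frac{1}{\left(-12\right) \left(5 - 12\right)} = \frac{1}{\left(-12\right) \left(-7\right)} = \frac{1}{84}$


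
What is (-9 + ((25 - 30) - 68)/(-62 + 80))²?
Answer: 55225/324 ≈ 170.45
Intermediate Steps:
(-9 + ((25 - 30) - 68)/(-62 + 80))² = (-9 + (-5 - 68)/18)² = (-9 - 73*1/18)² = (-9 - 73/18)² = (-235/18)² = 55225/324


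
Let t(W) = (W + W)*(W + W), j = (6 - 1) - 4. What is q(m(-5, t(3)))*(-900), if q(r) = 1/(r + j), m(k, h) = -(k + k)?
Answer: -900/11 ≈ -81.818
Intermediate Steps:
j = 1 (j = 5 - 4 = 1)
t(W) = 4*W**2 (t(W) = (2*W)*(2*W) = 4*W**2)
m(k, h) = -2*k
q(r) = 1/(1 + r) (q(r) = 1/(r + 1) = 1/(1 + r))
q(m(-5, t(3)))*(-900) = -900/(1 - 2*(-5)) = -900/(1 + 10) = -900/11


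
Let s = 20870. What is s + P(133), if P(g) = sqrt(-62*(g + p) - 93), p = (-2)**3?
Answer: 20870 + I*sqrt(7843) ≈ 20870.0 + 88.561*I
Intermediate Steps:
p = -8
P(g) = sqrt(403 - 62*g) (P(g) = sqrt(-62*(g - 8) - 93) = sqrt(-62*(-8 + g) - 93) = sqrt((496 - 62*g) - 93) = sqrt(403 - 62*g))
s + P(133) = 20870 + sqrt(403 - 62*133) = 20870 + sqrt(403 - 8246) = 20870 + sqrt(-7843) = 20870 + I*sqrt(7843)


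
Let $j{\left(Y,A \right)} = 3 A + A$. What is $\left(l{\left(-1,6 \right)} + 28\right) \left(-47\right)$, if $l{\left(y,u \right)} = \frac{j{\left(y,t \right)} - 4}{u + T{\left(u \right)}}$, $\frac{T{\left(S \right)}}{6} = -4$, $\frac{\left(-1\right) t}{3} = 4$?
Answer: $- \frac{13066}{9} \approx -1451.8$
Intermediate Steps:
$t = -12$ ($t = \left(-3\right) 4 = -12$)
$T{\left(S \right)} = -24$ ($T{\left(S \right)} = 6 \left(-4\right) = -24$)
$j{\left(Y,A \right)} = 4 A$
$l{\left(y,u \right)} = - \frac{52}{-24 + u}$ ($l{\left(y,u \right)} = \frac{4 \left(-12\right) - 4}{u - 24} = \frac{-48 - 4}{-24 + u} = - \frac{52}{-24 + u}$)
$\left(l{\left(-1,6 \right)} + 28\right) \left(-47\right) = \left(- \frac{52}{-24 + 6} + 28\right) \left(-47\right) = \left(- \frac{52}{-18} + 28\right) \left(-47\right) = \left(\left(-52\right) \left(- \frac{1}{18}\right) + 28\right) \left(-47\right) = \left(\frac{26}{9} + 28\right) \left(-47\right) = \frac{278}{9} \left(-47\right) = - \frac{13066}{9}$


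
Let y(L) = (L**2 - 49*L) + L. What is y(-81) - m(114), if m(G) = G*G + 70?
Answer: -2617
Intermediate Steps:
m(G) = 70 + G**2 (m(G) = G**2 + 70 = 70 + G**2)
y(L) = L**2 - 48*L
y(-81) - m(114) = -81*(-48 - 81) - (70 + 114**2) = -81*(-129) - (70 + 12996) = 10449 - 1*13066 = 10449 - 13066 = -2617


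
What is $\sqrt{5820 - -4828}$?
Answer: $22 \sqrt{22} \approx 103.19$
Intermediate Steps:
$\sqrt{5820 - -4828} = \sqrt{5820 + \left(-5985 + 10813\right)} = \sqrt{5820 + 4828} = \sqrt{10648} = 22 \sqrt{22}$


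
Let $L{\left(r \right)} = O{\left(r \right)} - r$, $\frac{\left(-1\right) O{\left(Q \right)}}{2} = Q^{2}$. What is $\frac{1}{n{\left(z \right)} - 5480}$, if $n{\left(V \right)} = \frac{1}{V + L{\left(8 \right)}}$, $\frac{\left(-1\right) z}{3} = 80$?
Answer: $- \frac{376}{2060481} \approx -0.00018248$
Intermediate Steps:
$O{\left(Q \right)} = - 2 Q^{2}$
$L{\left(r \right)} = - r - 2 r^{2}$ ($L{\left(r \right)} = - 2 r^{2} - r = - r - 2 r^{2}$)
$z = -240$ ($z = \left(-3\right) 80 = -240$)
$n{\left(V \right)} = \frac{1}{-136 + V}$ ($n{\left(V \right)} = \frac{1}{V + 8 \left(-1 - 16\right)} = \frac{1}{V + 8 \left(-17\right)} = \frac{1}{V - 136} = \frac{1}{-136 + V}$)
$\frac{1}{n{\left(z \right)} - 5480} = \frac{1}{\frac{1}{-136 - 240} - 5480} = \frac{1}{\frac{1}{-376} - 5480} = \frac{1}{- \frac{1}{376} - 5480} = \frac{1}{- \frac{2060481}{376}} = - \frac{376}{2060481}$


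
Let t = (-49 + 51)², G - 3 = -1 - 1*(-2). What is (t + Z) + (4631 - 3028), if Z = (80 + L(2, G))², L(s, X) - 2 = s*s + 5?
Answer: 9888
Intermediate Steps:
G = 4 (G = 3 + (-1 - 1*(-2)) = 3 + (-1 + 2) = 3 + 1 = 4)
t = 4 (t = 2² = 4)
L(s, X) = 7 + s² (L(s, X) = 2 + (s*s + 5) = 2 + (s² + 5) = 2 + (5 + s²) = 7 + s²)
Z = 8281 (Z = (80 + (7 + 2²))² = (80 + (7 + 4))² = (80 + 11)² = 91² = 8281)
(t + Z) + (4631 - 3028) = (4 + 8281) + (4631 - 3028) = 8285 + 1603 = 9888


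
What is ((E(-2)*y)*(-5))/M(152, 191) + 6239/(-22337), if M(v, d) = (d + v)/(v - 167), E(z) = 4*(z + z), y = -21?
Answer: 11443927/156359 ≈ 73.190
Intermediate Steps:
E(z) = 8*z (E(z) = 4*(2*z) = 8*z)
M(v, d) = (d + v)/(-167 + v)
((E(-2)*y)*(-5))/M(152, 191) + 6239/(-22337) = (((8*(-2))*(-21))*(-5))/(((191 + 152)/(-167 + 152))) + 6239/(-22337) = (-16*(-21)*(-5))/((343/(-15))) + 6239*(-1/22337) = (336*(-5))/((-1/15*343)) - 6239/22337 = -1680/(-343/15) - 6239/22337 = -1680*(-15/343) - 6239/22337 = 3600/49 - 6239/22337 = 11443927/156359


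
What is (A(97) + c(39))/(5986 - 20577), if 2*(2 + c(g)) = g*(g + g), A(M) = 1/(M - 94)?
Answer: -4558/43773 ≈ -0.10413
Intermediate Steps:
A(M) = 1/(-94 + M)
c(g) = -2 + g² (c(g) = -2 + (g*(g + g))/2 = -2 + (g*(2*g))/2 = -2 + (2*g²)/2 = -2 + g²)
(A(97) + c(39))/(5986 - 20577) = (1/(-94 + 97) + (-2 + 39²))/(5986 - 20577) = (1/3 + (-2 + 1521))/(-14591) = (⅓ + 1519)*(-1/14591) = (4558/3)*(-1/14591) = -4558/43773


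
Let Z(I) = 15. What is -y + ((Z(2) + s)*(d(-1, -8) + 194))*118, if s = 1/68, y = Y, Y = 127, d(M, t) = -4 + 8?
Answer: 5961502/17 ≈ 3.5068e+5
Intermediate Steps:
d(M, t) = 4
y = 127
s = 1/68 ≈ 0.014706
-y + ((Z(2) + s)*(d(-1, -8) + 194))*118 = -1*127 + ((15 + 1/68)*(4 + 194))*118 = -127 + ((1021/68)*198)*118 = -127 + (101079/34)*118 = -127 + 5963661/17 = 5961502/17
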